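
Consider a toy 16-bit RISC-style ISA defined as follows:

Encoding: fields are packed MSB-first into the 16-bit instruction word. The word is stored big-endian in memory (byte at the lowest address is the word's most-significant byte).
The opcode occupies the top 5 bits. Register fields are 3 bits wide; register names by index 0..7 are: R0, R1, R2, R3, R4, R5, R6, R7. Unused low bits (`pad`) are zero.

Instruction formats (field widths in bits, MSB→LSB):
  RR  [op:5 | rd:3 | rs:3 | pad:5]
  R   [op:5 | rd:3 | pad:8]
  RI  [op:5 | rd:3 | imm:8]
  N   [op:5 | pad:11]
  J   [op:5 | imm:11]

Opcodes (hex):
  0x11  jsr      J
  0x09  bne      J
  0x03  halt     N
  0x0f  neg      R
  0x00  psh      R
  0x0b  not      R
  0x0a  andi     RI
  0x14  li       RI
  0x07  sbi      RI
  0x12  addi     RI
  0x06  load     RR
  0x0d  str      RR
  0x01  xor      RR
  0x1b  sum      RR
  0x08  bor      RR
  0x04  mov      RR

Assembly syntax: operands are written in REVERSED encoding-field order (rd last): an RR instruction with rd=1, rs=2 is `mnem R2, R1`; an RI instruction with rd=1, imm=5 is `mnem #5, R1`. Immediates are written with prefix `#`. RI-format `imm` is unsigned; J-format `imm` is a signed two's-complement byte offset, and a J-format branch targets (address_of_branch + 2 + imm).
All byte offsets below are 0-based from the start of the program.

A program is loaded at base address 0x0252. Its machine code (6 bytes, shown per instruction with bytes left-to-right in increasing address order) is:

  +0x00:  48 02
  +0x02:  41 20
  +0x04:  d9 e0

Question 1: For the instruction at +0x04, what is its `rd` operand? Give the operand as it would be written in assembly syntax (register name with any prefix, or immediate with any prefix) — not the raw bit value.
+0x04: d9 e0 ⇒ word 0xd9e0 (big)
  top 5b → 0x1b → sum [RR]
  rd: (w>>8)&0x7=0x1 → R1
  rs: (w>>5)&0x7=0x7 → R7

R1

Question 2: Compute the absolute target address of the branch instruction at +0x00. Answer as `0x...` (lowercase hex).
[00] 48 02 → 0x4802
  op=0x4802>>11=0x9 ⇒ bne (J)
  imm: (w>>0)&0x7ff=0x2 → #2
  target = base 0x0252 + off 0x00 + 2 + imm 2 = 0x0256

0x0256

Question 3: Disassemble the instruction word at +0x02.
off 0x02: read 41 20 as big → 0x4120
  op=0x4120>>11=0x8 ⇒ bor (RR)
  [10:8] rd=1 = R1
  [7:5] rs=1 = R1

bor R1, R1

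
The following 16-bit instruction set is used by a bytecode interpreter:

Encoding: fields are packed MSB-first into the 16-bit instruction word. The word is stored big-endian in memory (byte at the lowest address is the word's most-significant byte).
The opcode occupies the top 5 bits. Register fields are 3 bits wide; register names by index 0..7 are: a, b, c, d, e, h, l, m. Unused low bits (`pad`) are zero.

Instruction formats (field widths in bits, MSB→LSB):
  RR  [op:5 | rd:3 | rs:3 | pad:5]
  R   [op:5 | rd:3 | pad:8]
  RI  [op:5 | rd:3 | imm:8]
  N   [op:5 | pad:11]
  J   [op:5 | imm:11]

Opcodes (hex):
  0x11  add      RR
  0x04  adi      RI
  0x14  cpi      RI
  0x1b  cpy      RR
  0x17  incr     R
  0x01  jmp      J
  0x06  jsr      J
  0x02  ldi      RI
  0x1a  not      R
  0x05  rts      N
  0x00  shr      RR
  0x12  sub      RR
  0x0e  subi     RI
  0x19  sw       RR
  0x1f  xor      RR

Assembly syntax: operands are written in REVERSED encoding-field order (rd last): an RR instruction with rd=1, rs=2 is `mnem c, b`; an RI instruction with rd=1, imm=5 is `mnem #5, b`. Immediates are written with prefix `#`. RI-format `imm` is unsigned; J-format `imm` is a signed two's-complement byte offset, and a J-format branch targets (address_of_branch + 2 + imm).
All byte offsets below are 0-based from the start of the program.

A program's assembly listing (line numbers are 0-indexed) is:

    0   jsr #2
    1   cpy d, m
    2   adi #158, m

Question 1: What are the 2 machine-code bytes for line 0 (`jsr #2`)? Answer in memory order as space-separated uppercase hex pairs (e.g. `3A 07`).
line 0 (jsr): pack op=0x6:5|imm=2:11 = 0x3002; big→ 30 02

30 02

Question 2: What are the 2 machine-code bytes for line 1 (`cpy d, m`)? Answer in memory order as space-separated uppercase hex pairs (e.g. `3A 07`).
DF 60

1. cpy fields op=0x1b:5|rd=7:3|rs=3:3|pad=0:5 → word df60h → df 60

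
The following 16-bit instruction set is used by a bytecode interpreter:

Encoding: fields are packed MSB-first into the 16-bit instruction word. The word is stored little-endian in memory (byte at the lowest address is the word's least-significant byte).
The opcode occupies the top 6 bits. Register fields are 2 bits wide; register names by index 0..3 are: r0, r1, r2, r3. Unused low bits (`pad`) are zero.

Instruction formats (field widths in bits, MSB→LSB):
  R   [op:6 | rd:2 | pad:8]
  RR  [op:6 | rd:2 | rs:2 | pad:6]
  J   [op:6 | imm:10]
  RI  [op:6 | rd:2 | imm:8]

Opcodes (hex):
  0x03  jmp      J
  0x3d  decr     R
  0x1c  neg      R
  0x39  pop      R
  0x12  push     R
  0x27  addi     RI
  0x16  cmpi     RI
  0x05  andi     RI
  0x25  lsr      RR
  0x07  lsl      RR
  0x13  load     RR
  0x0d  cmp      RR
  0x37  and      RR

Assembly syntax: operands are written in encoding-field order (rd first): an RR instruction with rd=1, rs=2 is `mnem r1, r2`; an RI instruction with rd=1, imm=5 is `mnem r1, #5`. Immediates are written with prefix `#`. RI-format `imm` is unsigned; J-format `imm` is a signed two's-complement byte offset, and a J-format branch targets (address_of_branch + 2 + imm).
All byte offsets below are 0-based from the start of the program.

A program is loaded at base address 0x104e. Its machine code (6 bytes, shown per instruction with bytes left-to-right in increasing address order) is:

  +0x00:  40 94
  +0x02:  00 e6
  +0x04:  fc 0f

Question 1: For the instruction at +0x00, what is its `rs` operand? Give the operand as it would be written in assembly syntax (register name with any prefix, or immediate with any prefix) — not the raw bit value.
r1

off 0x00: read 40 94 as little → 0x9440
  op=0x9440>>10=0x25 ⇒ lsr (RR)
  [9:8] rd=0 = r0
  [7:6] rs=1 = r1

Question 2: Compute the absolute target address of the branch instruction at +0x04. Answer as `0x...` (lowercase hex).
0x1050

+0x04: fc 0f ⇒ word 0x0ffc (little)
  opcode bits[15:10]=0x3: jmp/J
  [9:0] imm=1020 (s10→-4) = #-4
  target = base 0x104e + off 0x04 + 2 + imm -4 = 0x1050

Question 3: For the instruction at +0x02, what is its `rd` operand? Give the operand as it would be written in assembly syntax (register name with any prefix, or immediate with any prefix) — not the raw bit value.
r2

[02] 00 e6 → 0xe600
  op=0xe600>>10=0x39 ⇒ pop (R)
  rd@[9:8]=0x2 ⇒ r2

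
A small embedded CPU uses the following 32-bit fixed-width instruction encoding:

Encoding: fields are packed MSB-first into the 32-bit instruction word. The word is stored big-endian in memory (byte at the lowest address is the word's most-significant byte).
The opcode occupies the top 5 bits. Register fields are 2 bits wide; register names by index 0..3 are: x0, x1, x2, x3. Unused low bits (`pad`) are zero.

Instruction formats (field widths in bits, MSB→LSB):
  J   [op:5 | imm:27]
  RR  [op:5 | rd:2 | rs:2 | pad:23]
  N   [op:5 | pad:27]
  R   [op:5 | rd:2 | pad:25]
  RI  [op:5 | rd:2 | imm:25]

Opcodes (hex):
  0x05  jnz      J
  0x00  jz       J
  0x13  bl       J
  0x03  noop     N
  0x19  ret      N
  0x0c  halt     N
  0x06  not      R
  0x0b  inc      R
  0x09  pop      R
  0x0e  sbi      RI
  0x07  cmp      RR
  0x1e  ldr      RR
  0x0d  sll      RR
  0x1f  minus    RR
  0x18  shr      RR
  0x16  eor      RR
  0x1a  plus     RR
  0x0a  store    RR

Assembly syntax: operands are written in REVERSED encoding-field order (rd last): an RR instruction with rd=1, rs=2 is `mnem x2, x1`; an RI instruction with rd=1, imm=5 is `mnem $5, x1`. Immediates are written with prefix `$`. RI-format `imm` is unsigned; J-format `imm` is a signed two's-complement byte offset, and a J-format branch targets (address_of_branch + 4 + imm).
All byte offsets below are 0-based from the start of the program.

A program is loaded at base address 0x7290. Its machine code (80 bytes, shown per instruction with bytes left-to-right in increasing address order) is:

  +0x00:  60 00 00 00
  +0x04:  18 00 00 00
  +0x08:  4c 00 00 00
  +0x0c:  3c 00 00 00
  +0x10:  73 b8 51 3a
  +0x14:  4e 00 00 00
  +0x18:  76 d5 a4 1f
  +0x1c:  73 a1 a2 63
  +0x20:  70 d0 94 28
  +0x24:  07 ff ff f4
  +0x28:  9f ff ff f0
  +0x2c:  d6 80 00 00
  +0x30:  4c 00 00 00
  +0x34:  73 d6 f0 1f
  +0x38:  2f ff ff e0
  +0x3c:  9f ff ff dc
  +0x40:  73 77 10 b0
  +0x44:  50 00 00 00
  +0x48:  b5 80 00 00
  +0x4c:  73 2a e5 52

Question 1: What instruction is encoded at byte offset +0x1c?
+0x1c: 73 a1 a2 63 ⇒ word 0x73a1a263 (big)
  top 5b → 0xe → sbi [RI]
  rd@[26:25]=0x1 ⇒ x1
  imm@[24:0]=0x1a1a263 ⇒ $27370083

sbi $27370083, x1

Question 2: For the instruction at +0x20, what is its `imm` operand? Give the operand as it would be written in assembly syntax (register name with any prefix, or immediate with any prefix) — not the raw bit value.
$13669416

+0x20: 70 d0 94 28 ⇒ word 0x70d09428 (big)
  top 5b → 0xe → sbi [RI]
  rd: (w>>25)&0x3=0x0 → x0
  imm: (w>>0)&0x1ffffff=0xd09428 → $13669416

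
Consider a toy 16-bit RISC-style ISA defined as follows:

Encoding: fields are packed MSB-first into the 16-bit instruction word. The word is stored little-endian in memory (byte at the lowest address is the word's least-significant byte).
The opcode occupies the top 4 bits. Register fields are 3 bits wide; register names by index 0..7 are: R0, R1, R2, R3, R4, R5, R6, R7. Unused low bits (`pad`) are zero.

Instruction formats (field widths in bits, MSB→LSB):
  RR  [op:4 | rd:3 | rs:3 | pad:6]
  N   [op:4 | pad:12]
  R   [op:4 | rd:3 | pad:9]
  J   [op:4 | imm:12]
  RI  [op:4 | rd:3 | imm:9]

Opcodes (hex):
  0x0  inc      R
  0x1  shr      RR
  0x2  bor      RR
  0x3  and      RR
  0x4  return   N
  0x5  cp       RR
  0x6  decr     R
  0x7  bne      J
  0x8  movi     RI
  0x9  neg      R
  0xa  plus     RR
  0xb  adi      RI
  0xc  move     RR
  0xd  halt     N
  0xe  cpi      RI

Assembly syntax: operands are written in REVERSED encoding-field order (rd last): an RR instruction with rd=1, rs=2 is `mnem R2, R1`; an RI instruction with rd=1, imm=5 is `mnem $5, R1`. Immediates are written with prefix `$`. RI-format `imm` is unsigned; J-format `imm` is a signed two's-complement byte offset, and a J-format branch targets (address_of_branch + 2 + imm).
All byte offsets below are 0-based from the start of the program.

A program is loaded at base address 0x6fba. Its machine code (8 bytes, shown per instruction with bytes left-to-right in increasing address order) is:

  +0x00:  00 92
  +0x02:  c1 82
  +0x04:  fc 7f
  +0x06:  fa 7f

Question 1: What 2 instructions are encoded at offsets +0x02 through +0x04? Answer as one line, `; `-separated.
[02] c1 82 → 0x82c1
  opcode bits[15:12]=0x8: movi/RI
  rd: (w>>9)&0x7=0x1 → R1
  imm: (w>>0)&0x1ff=0xc1 → $193
[04] fc 7f → 0x7ffc
  opcode bits[15:12]=0x7: bne/J
  imm: (w>>0)&0xfff=0xffc (s12→-4) → $-4

movi $193, R1; bne $-4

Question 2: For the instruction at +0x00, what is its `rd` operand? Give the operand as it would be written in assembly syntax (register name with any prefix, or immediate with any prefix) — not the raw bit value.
+0x00: 00 92 ⇒ word 0x9200 (little)
  top 4b → 0x9 → neg [R]
  rd@[11:9]=0x1 ⇒ R1

R1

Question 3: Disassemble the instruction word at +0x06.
+0x06: fa 7f ⇒ word 0x7ffa (little)
  top 4b → 0x7 → bne [J]
  imm: (w>>0)&0xfff=0xffa (s12→-6) → $-6

bne $-6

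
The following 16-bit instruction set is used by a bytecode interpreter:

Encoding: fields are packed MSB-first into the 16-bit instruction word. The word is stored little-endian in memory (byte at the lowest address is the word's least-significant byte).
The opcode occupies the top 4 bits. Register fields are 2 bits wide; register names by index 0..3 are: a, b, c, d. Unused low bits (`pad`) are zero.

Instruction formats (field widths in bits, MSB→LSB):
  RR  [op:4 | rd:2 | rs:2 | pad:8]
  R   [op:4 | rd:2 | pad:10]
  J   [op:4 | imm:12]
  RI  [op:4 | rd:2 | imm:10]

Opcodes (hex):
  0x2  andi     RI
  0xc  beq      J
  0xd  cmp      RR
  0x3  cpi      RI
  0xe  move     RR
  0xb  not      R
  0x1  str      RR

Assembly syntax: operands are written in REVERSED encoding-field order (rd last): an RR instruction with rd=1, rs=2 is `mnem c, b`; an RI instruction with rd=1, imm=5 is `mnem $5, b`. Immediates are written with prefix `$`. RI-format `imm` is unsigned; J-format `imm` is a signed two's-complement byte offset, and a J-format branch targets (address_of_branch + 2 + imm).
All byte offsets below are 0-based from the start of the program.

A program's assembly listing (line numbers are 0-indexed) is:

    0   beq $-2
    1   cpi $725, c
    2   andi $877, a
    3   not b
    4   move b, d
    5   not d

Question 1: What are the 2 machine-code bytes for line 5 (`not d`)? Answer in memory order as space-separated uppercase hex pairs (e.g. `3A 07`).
00 BC

line 5 (not): pack op=0xb:4|rd=3:2|pad=0:10 = 0xbc00; little→ 00 bc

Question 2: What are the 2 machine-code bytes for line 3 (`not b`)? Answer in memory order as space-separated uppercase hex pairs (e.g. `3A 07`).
line 3 (not): pack op=0xb:4|rd=1:2|pad=0:10 = 0xb400; little→ 00 b4

00 B4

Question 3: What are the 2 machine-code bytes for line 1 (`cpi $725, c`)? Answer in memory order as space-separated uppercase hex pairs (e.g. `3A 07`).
D5 3A

1. cpi fields op=0x3:4|rd=2:2|imm=725:10 → word 3ad5h → d5 3a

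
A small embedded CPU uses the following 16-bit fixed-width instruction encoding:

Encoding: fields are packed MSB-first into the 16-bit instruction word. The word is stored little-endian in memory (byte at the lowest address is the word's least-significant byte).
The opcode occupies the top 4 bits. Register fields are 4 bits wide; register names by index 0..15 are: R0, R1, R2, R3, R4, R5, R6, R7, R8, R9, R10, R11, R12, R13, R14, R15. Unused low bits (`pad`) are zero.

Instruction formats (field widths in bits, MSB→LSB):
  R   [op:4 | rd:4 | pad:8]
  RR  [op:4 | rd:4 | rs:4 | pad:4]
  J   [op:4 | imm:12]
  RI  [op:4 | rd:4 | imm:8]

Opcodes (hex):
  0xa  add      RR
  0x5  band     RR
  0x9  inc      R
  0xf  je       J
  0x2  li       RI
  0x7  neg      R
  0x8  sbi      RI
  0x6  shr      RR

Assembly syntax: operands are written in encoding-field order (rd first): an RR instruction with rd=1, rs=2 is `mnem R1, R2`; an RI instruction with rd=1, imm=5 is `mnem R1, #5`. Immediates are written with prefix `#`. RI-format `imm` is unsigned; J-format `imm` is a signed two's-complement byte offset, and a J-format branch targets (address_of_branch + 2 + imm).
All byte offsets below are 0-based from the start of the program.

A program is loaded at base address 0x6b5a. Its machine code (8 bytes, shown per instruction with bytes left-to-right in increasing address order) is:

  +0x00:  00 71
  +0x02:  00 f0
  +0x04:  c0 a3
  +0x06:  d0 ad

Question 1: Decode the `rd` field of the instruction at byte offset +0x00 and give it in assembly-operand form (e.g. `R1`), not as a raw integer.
R1

+0x00: 00 71 ⇒ word 0x7100 (little)
  top 4b → 0x7 → neg [R]
  rd@[11:8]=0x1 ⇒ R1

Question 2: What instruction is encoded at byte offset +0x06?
add R13, R13

@+06  little-endian(d0 ad) = 0xadd0
  op=0xadd0>>12=0xa ⇒ add (RR)
  rd@[11:8]=0xd ⇒ R13
  rs@[7:4]=0xd ⇒ R13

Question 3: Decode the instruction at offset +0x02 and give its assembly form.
[02] 00 f0 → 0xf000
  opcode bits[15:12]=0xf: je/J
  imm: (w>>0)&0xfff=0x0 → #0

je #0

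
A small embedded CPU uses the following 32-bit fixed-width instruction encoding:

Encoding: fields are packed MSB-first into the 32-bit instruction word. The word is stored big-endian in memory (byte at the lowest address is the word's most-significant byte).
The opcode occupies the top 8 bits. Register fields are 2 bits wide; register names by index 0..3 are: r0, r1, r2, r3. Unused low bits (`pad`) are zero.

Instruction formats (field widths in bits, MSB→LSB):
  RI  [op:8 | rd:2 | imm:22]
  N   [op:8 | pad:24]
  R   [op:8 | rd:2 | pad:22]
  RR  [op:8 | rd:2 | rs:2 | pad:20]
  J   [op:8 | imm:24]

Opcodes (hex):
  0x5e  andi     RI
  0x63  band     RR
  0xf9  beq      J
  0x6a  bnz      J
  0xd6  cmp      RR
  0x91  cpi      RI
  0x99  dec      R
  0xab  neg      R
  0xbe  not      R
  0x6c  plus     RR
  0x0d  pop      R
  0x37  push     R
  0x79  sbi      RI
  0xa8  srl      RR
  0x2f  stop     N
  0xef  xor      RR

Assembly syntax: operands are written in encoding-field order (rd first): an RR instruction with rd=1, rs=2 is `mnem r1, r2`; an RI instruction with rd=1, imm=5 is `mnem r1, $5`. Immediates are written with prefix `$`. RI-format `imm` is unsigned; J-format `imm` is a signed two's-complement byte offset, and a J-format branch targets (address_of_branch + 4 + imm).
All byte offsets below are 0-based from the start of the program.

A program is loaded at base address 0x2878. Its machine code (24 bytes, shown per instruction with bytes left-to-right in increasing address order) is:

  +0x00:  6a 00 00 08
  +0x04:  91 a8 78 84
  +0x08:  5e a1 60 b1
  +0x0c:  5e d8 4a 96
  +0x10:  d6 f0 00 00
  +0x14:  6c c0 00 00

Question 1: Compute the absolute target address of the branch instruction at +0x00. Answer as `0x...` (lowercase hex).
+0x00: 6a 00 00 08 ⇒ word 0x6a000008 (big)
  op=0x6a000008>>24=0x6a ⇒ bnz (J)
  [23:0] imm=8 = $8
  target = base 0x2878 + off 0x00 + 4 + imm 8 = 0x2884

0x2884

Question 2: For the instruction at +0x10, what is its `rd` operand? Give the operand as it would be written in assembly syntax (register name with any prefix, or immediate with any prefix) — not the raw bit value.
r3

+0x10: d6 f0 00 00 ⇒ word 0xd6f00000 (big)
  top 8b → 0xd6 → cmp [RR]
  rd@[23:22]=0x3 ⇒ r3
  rs@[21:20]=0x3 ⇒ r3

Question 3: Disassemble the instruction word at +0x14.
@+14  big-endian(6c c0 00 00) = 0x6cc00000
  top 8b → 0x6c → plus [RR]
  rd@[23:22]=0x3 ⇒ r3
  rs@[21:20]=0x0 ⇒ r0

plus r3, r0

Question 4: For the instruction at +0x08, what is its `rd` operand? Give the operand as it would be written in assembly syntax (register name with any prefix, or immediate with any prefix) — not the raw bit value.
[08] 5e a1 60 b1 → 0x5ea160b1
  top 8b → 0x5e → andi [RI]
  rd: (w>>22)&0x3=0x2 → r2
  imm: (w>>0)&0x3fffff=0x2160b1 → $2187441

r2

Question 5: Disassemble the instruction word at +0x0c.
+0x0c: 5e d8 4a 96 ⇒ word 0x5ed84a96 (big)
  op=0x5ed84a96>>24=0x5e ⇒ andi (RI)
  rd@[23:22]=0x3 ⇒ r3
  imm@[21:0]=0x184a96 ⇒ $1591958

andi r3, $1591958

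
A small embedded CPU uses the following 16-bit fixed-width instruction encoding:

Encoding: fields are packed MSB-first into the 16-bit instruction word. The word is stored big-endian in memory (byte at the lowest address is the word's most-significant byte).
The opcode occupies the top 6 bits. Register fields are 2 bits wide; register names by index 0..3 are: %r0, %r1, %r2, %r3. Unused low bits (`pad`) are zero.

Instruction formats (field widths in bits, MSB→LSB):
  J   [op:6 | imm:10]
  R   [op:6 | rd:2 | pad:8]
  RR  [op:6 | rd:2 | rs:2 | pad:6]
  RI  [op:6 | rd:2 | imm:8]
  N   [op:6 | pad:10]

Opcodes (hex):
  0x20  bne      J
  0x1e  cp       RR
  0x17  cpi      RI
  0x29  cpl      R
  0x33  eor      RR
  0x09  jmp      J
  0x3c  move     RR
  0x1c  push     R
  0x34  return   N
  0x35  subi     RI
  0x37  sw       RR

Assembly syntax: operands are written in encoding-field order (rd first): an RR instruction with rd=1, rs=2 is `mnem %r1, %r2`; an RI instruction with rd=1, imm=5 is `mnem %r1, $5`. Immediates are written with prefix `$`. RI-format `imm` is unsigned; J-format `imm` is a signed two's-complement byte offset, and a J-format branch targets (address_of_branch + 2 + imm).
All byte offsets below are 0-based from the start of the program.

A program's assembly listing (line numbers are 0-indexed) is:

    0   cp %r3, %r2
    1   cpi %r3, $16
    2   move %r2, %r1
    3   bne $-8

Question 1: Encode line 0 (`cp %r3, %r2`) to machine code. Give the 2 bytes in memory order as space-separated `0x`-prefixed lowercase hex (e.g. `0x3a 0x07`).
0x7b 0x80

line 0 (cp): pack op=0x1e:6|rd=3:2|rs=2:2|pad=0:6 = 0x7b80; big→ 7b 80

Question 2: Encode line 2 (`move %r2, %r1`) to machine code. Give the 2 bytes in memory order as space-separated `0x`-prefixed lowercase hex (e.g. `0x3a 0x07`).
2. move fields op=0x3c:6|rd=2:2|rs=1:2|pad=0:6 → word f240h → f2 40

0xf2 0x40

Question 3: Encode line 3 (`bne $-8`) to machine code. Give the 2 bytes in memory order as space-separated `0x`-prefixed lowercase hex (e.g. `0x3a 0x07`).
line 3 (bne): pack op=0x20:6|imm=-8:10 = 0x83f8; big→ 83 f8

0x83 0xf8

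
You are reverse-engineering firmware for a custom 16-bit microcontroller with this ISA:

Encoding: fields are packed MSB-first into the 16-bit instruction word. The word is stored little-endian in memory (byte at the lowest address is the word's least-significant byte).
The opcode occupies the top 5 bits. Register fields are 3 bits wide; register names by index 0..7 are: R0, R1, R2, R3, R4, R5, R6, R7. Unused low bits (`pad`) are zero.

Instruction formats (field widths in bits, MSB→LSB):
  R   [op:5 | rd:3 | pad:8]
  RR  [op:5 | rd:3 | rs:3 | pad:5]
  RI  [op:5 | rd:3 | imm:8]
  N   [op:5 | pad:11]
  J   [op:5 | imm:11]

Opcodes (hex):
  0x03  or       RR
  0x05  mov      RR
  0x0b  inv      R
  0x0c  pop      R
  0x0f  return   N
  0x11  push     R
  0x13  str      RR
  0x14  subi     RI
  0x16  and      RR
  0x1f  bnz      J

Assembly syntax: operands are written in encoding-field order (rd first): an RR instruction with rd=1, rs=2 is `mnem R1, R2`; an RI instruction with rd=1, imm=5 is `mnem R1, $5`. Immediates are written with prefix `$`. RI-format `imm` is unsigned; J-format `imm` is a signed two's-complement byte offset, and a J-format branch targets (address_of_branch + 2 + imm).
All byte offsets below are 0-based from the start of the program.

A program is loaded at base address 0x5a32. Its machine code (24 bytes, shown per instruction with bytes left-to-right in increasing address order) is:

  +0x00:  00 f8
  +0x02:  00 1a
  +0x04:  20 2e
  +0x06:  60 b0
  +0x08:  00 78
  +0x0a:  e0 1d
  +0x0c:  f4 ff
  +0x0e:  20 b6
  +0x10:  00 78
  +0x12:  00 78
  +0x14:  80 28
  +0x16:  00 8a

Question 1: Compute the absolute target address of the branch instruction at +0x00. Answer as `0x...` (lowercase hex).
[00] 00 f8 → 0xf800
  opcode bits[15:11]=0x1f: bnz/J
  imm: (w>>0)&0x7ff=0x0 → $0
  target = base 0x5a32 + off 0x00 + 2 + imm 0 = 0x5a34

0x5a34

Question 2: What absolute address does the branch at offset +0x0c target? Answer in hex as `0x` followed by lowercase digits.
0x5a34

[0c] f4 ff → 0xfff4
  op=0xfff4>>11=0x1f ⇒ bnz (J)
  imm@[10:0]=0x7f4 (s11→-12) ⇒ $-12
  target = base 0x5a32 + off 0x0c + 2 + imm -12 = 0x5a34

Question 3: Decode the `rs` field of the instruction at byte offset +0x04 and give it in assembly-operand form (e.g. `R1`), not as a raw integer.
R1

off 0x04: read 20 2e as little → 0x2e20
  top 5b → 0x5 → mov [RR]
  [10:8] rd=6 = R6
  [7:5] rs=1 = R1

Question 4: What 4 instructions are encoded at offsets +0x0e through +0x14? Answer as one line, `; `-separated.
and R6, R1; return; return; mov R0, R4

off 0x0e: read 20 b6 as little → 0xb620
  top 5b → 0x16 → and [RR]
  rd@[10:8]=0x6 ⇒ R6
  rs@[7:5]=0x1 ⇒ R1
off 0x10: read 00 78 as little → 0x7800
  top 5b → 0xf → return [N]
off 0x12: read 00 78 as little → 0x7800
  top 5b → 0xf → return [N]
off 0x14: read 80 28 as little → 0x2880
  top 5b → 0x5 → mov [RR]
  rd@[10:8]=0x0 ⇒ R0
  rs@[7:5]=0x4 ⇒ R4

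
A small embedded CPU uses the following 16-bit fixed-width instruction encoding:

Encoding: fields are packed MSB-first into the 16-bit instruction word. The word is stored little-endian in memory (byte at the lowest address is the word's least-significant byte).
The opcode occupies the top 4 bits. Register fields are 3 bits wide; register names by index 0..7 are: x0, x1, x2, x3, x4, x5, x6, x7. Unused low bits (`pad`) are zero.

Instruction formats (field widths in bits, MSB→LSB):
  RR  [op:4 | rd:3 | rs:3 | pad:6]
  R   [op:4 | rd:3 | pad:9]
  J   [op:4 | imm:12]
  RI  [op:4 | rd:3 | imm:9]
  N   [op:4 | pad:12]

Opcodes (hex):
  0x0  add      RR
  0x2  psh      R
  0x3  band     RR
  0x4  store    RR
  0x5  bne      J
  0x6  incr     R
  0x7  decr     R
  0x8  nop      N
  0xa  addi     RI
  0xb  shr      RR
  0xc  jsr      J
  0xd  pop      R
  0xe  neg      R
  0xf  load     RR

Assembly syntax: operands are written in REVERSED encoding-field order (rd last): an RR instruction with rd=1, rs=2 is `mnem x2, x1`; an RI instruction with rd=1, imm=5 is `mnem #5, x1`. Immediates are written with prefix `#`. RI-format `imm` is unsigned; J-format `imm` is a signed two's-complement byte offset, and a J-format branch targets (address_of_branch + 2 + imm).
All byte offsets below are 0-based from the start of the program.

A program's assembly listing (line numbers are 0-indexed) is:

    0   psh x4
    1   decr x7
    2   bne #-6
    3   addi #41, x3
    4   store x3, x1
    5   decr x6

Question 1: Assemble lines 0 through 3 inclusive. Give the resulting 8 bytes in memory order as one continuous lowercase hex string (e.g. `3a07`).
0028007efa5f29a6

L0: psh op=0x2:4|rd=4:3|pad=0:9 ⇒ 0x2800 ⇒ little 00 28
L1: decr op=0x7:4|rd=7:3|pad=0:9 ⇒ 0x7e00 ⇒ little 00 7e
L2: bne op=0x5:4|imm=-6:12 ⇒ 0x5ffa ⇒ little fa 5f
L3: addi op=0xa:4|rd=3:3|imm=41:9 ⇒ 0xa629 ⇒ little 29 a6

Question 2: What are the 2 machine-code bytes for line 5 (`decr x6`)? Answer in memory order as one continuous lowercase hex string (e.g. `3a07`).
line 5 (decr): pack op=0x7:4|rd=6:3|pad=0:9 = 0x7c00; little→ 00 7c

007c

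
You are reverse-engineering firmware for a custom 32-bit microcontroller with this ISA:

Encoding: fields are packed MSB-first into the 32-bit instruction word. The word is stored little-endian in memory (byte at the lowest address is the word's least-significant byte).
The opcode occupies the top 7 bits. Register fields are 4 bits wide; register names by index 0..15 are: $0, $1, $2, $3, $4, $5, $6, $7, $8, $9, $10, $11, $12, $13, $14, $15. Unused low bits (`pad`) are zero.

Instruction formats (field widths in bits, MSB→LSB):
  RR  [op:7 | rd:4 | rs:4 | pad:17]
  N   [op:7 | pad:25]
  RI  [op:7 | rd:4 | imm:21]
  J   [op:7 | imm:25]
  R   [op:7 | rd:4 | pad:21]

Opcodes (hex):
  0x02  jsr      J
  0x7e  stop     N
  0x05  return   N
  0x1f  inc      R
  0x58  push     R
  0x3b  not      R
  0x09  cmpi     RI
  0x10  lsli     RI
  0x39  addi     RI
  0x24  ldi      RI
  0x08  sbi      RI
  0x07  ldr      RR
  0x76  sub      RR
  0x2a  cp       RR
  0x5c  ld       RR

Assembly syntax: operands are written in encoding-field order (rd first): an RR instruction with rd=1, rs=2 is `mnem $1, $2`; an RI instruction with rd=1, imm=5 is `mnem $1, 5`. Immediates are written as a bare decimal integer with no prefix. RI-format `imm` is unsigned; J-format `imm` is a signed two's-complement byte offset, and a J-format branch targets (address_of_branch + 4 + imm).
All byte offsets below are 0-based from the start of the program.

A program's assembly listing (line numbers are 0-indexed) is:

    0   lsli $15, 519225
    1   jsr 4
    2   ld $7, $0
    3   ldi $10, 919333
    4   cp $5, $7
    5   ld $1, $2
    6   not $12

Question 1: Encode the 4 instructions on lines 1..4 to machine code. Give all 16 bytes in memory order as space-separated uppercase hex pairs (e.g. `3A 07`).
line 1 (jsr): pack op=0x2:7|imm=4:25 = 0x04000004; little→ 04 00 00 04
line 2 (ld): pack op=0x5c:7|rd=7:4|rs=0:4|pad=0:17 = 0xb8e00000; little→ 00 00 e0 b8
line 3 (ldi): pack op=0x24:7|rd=10:4|imm=919333:21 = 0x494e0725; little→ 25 07 4e 49
line 4 (cp): pack op=0x2a:7|rd=5:4|rs=7:4|pad=0:17 = 0x54ae0000; little→ 00 00 ae 54

04 00 00 04 00 00 E0 B8 25 07 4E 49 00 00 AE 54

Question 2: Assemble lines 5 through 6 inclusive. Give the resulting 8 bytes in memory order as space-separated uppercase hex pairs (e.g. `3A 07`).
00 00 24 B8 00 00 80 77

L5: ld op=0x5c:7|rd=1:4|rs=2:4|pad=0:17 ⇒ 0xb8240000 ⇒ little 00 00 24 b8
L6: not op=0x3b:7|rd=12:4|pad=0:21 ⇒ 0x77800000 ⇒ little 00 00 80 77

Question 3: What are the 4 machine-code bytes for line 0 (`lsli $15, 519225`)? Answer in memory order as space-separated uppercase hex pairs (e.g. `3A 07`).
0. lsli fields op=0x10:7|rd=15:4|imm=519225:21 → word 21e7ec39h → 39 ec e7 21

39 EC E7 21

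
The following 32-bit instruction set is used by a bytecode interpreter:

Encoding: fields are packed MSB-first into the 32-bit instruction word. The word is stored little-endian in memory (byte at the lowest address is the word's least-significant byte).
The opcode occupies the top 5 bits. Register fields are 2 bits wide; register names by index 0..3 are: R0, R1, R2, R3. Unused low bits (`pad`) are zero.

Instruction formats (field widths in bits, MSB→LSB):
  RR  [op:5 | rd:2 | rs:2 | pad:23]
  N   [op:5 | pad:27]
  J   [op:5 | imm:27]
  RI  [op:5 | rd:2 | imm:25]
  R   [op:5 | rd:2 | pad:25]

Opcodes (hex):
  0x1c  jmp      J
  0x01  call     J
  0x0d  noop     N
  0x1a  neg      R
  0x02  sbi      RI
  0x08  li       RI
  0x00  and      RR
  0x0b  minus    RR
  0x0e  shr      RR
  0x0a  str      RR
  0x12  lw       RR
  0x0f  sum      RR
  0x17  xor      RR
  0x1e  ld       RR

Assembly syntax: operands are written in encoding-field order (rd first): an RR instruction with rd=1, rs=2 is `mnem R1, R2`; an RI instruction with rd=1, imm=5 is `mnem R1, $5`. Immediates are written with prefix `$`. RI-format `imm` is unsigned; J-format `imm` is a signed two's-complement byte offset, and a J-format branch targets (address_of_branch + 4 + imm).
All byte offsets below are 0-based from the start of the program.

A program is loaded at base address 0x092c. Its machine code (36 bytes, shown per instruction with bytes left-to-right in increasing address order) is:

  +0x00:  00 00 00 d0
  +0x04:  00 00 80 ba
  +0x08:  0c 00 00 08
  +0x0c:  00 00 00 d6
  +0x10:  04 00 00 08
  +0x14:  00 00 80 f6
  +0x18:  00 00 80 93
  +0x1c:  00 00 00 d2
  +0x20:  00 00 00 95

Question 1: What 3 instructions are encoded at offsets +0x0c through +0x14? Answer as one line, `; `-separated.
+0x0c: 00 00 00 d6 ⇒ word 0xd6000000 (little)
  opcode bits[31:27]=0x1a: neg/R
  rd: (w>>25)&0x3=0x3 → R3
+0x10: 04 00 00 08 ⇒ word 0x08000004 (little)
  opcode bits[31:27]=0x1: call/J
  imm: (w>>0)&0x7ffffff=0x4 → $4
+0x14: 00 00 80 f6 ⇒ word 0xf6800000 (little)
  opcode bits[31:27]=0x1e: ld/RR
  rd: (w>>25)&0x3=0x3 → R3
  rs: (w>>23)&0x3=0x1 → R1

neg R3; call $4; ld R3, R1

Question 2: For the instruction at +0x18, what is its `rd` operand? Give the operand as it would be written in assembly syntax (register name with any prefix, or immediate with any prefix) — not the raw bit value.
R1

[18] 00 00 80 93 → 0x93800000
  opcode bits[31:27]=0x12: lw/RR
  [26:25] rd=1 = R1
  [24:23] rs=3 = R3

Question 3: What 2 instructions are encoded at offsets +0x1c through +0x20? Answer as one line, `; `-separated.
neg R1; lw R2, R2

off 0x1c: read 00 00 00 d2 as little → 0xd2000000
  op=0xd2000000>>27=0x1a ⇒ neg (R)
  [26:25] rd=1 = R1
off 0x20: read 00 00 00 95 as little → 0x95000000
  op=0x95000000>>27=0x12 ⇒ lw (RR)
  [26:25] rd=2 = R2
  [24:23] rs=2 = R2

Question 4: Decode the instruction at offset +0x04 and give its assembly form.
[04] 00 00 80 ba → 0xba800000
  top 5b → 0x17 → xor [RR]
  rd: (w>>25)&0x3=0x1 → R1
  rs: (w>>23)&0x3=0x1 → R1

xor R1, R1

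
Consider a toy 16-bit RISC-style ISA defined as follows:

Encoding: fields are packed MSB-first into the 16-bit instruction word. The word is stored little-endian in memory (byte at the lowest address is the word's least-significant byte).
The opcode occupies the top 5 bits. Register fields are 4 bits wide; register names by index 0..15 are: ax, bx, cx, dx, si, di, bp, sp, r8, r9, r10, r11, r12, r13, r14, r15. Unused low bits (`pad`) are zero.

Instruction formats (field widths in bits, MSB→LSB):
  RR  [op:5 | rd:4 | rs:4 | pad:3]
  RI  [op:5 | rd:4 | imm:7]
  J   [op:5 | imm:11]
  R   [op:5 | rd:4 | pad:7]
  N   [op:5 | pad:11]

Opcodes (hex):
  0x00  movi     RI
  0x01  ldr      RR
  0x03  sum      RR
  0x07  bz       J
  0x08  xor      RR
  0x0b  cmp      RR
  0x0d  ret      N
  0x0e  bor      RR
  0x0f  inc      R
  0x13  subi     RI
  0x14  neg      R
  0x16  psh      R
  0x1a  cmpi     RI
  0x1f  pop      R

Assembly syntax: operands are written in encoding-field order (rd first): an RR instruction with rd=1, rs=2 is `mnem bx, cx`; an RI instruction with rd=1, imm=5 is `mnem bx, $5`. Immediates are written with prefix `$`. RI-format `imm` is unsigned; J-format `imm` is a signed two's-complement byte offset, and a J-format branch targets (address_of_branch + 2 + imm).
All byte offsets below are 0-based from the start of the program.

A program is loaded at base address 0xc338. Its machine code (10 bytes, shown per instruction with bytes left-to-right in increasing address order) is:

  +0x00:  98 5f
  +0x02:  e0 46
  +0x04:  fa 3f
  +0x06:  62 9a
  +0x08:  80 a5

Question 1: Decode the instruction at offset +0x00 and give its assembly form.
+0x00: 98 5f ⇒ word 0x5f98 (little)
  opcode bits[15:11]=0xb: cmp/RR
  [10:7] rd=15 = r15
  [6:3] rs=3 = dx

cmp r15, dx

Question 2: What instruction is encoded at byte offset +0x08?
neg r11

off 0x08: read 80 a5 as little → 0xa580
  opcode bits[15:11]=0x14: neg/R
  rd: (w>>7)&0xf=0xb → r11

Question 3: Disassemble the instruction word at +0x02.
@+02  little-endian(e0 46) = 0x46e0
  opcode bits[15:11]=0x8: xor/RR
  rd@[10:7]=0xd ⇒ r13
  rs@[6:3]=0xc ⇒ r12

xor r13, r12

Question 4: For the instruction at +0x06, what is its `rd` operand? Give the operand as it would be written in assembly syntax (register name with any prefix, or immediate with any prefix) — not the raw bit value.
si

off 0x06: read 62 9a as little → 0x9a62
  op=0x9a62>>11=0x13 ⇒ subi (RI)
  rd: (w>>7)&0xf=0x4 → si
  imm: (w>>0)&0x7f=0x62 → $98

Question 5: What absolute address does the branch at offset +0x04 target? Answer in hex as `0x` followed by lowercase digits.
[04] fa 3f → 0x3ffa
  opcode bits[15:11]=0x7: bz/J
  imm: (w>>0)&0x7ff=0x7fa (s11→-6) → $-6
  target = base 0xc338 + off 0x04 + 2 + imm -6 = 0xc338

0xc338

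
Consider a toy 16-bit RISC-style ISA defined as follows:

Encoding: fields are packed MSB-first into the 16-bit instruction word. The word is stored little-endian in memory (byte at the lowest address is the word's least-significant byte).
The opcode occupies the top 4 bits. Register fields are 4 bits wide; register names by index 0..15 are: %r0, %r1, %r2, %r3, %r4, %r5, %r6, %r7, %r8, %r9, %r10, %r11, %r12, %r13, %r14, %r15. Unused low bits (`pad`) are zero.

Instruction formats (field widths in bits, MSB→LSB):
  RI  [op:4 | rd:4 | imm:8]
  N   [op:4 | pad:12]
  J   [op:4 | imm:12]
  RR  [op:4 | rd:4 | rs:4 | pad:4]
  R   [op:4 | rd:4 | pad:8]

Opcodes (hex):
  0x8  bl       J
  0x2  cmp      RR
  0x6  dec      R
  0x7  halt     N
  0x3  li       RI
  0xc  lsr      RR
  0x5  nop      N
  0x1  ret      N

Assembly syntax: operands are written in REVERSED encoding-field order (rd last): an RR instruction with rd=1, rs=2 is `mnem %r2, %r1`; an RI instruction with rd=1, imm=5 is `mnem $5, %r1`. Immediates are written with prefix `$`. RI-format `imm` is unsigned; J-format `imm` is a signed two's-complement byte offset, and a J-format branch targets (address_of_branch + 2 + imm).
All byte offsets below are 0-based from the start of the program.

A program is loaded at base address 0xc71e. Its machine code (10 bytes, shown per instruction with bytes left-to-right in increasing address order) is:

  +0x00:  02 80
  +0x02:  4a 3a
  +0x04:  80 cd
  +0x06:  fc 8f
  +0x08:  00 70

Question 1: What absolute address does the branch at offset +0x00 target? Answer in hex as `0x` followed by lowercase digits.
0xc722

[00] 02 80 → 0x8002
  opcode bits[15:12]=0x8: bl/J
  [11:0] imm=2 = $2
  target = base 0xc71e + off 0x00 + 2 + imm 2 = 0xc722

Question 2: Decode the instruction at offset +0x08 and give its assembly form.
halt

off 0x08: read 00 70 as little → 0x7000
  top 4b → 0x7 → halt [N]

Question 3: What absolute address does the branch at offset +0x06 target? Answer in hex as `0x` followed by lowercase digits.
0xc722

+0x06: fc 8f ⇒ word 0x8ffc (little)
  op=0x8ffc>>12=0x8 ⇒ bl (J)
  imm: (w>>0)&0xfff=0xffc (s12→-4) → $-4
  target = base 0xc71e + off 0x06 + 2 + imm -4 = 0xc722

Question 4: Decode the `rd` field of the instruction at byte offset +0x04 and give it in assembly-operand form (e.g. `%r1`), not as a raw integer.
@+04  little-endian(80 cd) = 0xcd80
  top 4b → 0xc → lsr [RR]
  rd@[11:8]=0xd ⇒ %r13
  rs@[7:4]=0x8 ⇒ %r8

%r13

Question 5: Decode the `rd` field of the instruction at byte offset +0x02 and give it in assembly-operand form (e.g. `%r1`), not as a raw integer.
%r10

off 0x02: read 4a 3a as little → 0x3a4a
  op=0x3a4a>>12=0x3 ⇒ li (RI)
  rd: (w>>8)&0xf=0xa → %r10
  imm: (w>>0)&0xff=0x4a → $74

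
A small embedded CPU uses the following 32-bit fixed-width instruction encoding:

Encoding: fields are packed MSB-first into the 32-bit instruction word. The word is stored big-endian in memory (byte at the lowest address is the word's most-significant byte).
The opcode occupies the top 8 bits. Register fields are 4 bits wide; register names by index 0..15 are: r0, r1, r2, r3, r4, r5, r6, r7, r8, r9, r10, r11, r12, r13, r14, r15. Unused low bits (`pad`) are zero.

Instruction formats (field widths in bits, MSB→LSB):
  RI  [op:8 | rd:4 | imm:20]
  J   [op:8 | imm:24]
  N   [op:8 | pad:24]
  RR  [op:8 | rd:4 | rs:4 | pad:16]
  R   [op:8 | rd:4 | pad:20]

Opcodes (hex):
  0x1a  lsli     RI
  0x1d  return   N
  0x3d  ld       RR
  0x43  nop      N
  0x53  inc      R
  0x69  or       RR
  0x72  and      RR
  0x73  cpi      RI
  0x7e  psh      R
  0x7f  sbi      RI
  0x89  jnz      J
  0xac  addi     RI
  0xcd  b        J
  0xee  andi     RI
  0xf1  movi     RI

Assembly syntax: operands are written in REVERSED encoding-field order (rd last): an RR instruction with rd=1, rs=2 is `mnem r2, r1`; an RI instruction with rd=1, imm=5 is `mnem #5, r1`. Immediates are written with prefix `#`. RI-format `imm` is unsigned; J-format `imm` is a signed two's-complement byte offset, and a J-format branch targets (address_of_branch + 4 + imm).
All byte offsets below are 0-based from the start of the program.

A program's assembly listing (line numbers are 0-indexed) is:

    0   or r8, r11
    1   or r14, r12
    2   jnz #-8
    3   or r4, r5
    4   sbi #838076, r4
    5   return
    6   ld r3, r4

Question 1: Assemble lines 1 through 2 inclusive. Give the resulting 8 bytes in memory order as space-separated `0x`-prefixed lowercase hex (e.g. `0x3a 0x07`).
0x69 0xce 0x00 0x00 0x89 0xff 0xff 0xf8

line 1 (or): pack op=0x69:8|rd=12:4|rs=14:4|pad=0:16 = 0x69ce0000; big→ 69 ce 00 00
line 2 (jnz): pack op=0x89:8|imm=-8:24 = 0x89fffff8; big→ 89 ff ff f8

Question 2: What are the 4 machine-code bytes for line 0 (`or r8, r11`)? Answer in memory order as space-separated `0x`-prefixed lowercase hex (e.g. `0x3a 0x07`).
0x69 0xb8 0x00 0x00

L0: or op=0x69:8|rd=11:4|rs=8:4|pad=0:16 ⇒ 0x69b80000 ⇒ big 69 b8 00 00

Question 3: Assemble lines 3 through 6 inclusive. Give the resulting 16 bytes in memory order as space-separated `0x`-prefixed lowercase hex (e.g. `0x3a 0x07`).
0x69 0x54 0x00 0x00 0x7f 0x4c 0xc9 0xbc 0x1d 0x00 0x00 0x00 0x3d 0x43 0x00 0x00

3. or fields op=0x69:8|rd=5:4|rs=4:4|pad=0:16 → word 69540000h → 69 54 00 00
4. sbi fields op=0x7f:8|rd=4:4|imm=838076:20 → word 7f4cc9bch → 7f 4c c9 bc
5. return fields op=0x1d:8|pad=0:24 → word 1d000000h → 1d 00 00 00
6. ld fields op=0x3d:8|rd=4:4|rs=3:4|pad=0:16 → word 3d430000h → 3d 43 00 00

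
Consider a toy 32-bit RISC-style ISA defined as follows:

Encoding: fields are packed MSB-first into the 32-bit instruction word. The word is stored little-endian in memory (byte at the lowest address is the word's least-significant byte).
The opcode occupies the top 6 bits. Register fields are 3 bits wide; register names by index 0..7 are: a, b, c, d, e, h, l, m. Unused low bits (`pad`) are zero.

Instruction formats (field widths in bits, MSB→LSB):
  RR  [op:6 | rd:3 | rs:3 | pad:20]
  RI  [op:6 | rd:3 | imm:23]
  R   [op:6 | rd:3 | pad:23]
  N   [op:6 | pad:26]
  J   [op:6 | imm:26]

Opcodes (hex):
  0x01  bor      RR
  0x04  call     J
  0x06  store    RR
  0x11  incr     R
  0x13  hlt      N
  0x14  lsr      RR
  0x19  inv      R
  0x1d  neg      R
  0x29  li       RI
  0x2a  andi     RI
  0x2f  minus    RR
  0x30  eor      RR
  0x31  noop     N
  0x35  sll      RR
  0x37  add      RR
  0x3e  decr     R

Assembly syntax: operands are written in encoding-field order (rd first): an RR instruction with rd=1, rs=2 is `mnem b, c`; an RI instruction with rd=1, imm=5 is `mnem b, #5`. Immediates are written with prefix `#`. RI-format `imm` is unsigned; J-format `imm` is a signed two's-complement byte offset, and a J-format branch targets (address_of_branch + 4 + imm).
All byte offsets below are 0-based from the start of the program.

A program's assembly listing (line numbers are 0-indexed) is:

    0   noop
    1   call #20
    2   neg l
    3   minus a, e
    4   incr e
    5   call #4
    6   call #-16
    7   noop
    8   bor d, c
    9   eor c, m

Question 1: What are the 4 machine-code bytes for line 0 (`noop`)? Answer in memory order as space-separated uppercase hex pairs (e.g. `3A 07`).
line 0 (noop): pack op=0x31:6|pad=0:26 = 0xc4000000; little→ 00 00 00 c4

00 00 00 C4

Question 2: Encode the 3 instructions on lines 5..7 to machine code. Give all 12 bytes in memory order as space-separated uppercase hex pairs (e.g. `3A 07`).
line 5 (call): pack op=0x4:6|imm=4:26 = 0x10000004; little→ 04 00 00 10
line 6 (call): pack op=0x4:6|imm=-16:26 = 0x13fffff0; little→ f0 ff ff 13
line 7 (noop): pack op=0x31:6|pad=0:26 = 0xc4000000; little→ 00 00 00 c4

04 00 00 10 F0 FF FF 13 00 00 00 C4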